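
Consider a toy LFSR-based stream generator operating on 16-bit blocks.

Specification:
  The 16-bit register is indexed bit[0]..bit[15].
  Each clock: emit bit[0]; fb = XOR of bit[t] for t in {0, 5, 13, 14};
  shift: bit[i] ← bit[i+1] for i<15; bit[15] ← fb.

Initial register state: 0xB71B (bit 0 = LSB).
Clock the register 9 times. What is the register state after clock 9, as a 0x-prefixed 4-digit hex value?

0xAA5B

reg_0 = 0xB71B
clock 1: out=1, reg = 0x5B8D
clock 2: out=1, reg = 0x2DC6
clock 3: out=0, reg = 0x96E3
clock 4: out=1, reg = 0x4B71
clock 5: out=1, reg = 0xA5B8
clock 6: out=0, reg = 0x52DC
clock 7: out=0, reg = 0xA96E
clock 8: out=0, reg = 0x54B7
clock 9: out=1, reg = 0xAA5B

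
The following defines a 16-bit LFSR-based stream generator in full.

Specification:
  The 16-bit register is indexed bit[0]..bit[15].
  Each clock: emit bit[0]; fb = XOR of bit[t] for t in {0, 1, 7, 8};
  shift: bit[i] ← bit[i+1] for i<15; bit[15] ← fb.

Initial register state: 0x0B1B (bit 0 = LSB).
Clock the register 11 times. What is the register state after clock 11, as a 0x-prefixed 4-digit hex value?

0x7161

reg_0 = 0x0B1B
clock 1: out=1, reg = 0x858D
clock 2: out=1, reg = 0xC2C6
clock 3: out=0, reg = 0x6163
clock 4: out=1, reg = 0xB0B1
clock 5: out=1, reg = 0x5858
clock 6: out=0, reg = 0x2C2C
clock 7: out=0, reg = 0x1616
clock 8: out=0, reg = 0x8B0B
clock 9: out=1, reg = 0xC585
clock 10: out=1, reg = 0xE2C2
clock 11: out=0, reg = 0x7161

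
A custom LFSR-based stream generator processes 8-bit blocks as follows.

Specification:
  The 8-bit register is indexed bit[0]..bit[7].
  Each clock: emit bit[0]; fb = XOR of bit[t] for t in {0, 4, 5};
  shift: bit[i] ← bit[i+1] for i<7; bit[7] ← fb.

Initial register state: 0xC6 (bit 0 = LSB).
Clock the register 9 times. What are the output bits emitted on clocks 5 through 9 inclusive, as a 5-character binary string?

reg_0 = 0xC6
clock 1: out=0, reg = 0x63
clock 2: out=1, reg = 0x31
clock 3: out=1, reg = 0x98
clock 4: out=0, reg = 0xCC
clock 5: out=0, reg = 0x66
clock 6: out=0, reg = 0xB3
clock 7: out=1, reg = 0xD9
clock 8: out=1, reg = 0x6C
clock 9: out=0, reg = 0xB6

00110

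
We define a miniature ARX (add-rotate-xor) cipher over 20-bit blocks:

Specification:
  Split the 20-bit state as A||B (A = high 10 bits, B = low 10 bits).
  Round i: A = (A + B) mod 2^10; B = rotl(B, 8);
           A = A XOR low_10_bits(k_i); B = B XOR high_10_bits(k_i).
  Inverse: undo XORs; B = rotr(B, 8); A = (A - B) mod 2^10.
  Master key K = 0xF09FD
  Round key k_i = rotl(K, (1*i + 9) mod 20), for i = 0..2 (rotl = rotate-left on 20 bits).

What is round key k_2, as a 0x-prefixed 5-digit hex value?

0xFEF84

K = 0xF09FD
k_0 = rotl(K, (1*0+9) mod 20) = rotl(K, 9) = 0x3FBE1
k_1 = rotl(K, (1*1+9) mod 20) = rotl(K, 10) = 0x7F7C2
k_2 = rotl(K, (1*2+9) mod 20) = rotl(K, 11) = 0xFEF84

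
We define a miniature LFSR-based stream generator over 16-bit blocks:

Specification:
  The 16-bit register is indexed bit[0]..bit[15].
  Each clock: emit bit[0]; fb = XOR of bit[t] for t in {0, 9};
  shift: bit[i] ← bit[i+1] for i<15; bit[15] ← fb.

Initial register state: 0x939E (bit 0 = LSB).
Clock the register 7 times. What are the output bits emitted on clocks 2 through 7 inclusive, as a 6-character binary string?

111100

reg_0 = 0x939E
clock 1: out=0, reg = 0xC9CF
clock 2: out=1, reg = 0xE4E7
clock 3: out=1, reg = 0xF273
clock 4: out=1, reg = 0x7939
clock 5: out=1, reg = 0xBC9C
clock 6: out=0, reg = 0x5E4E
clock 7: out=0, reg = 0xAF27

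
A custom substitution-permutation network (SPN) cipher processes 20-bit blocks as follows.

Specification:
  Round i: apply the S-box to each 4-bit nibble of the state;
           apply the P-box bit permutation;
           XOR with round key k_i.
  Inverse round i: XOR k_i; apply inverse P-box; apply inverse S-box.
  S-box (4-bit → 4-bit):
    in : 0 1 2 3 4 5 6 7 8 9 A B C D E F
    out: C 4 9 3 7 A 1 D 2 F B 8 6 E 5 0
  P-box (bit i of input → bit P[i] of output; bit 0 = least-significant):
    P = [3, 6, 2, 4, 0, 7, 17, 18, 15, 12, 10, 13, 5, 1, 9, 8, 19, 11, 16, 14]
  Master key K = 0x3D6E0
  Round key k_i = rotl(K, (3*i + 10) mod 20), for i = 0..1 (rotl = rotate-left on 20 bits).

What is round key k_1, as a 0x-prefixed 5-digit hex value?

0xC07AD

K = 0x3D6E0
k_0 = rotl(K, (3*0+10) mod 20) = rotl(K, 10) = 0xB80F5
k_1 = rotl(K, (3*1+10) mod 20) = rotl(K, 13) = 0xC07AD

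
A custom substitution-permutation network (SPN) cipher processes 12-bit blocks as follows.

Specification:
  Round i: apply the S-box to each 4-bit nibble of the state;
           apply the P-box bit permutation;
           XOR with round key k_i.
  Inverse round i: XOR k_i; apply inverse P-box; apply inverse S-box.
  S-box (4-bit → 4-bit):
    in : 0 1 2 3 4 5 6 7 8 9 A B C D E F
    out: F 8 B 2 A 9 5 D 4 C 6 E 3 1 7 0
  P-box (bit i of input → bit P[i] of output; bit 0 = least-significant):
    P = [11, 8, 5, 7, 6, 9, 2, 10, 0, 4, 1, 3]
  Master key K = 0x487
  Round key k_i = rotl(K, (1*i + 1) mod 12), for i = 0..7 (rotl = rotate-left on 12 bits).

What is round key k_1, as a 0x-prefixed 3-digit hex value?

K = 0x487
k_0 = rotl(K, (1*0+1) mod 12) = rotl(K, 1) = 0x90E
k_1 = rotl(K, (1*1+1) mod 12) = rotl(K, 2) = 0x21D

0x21D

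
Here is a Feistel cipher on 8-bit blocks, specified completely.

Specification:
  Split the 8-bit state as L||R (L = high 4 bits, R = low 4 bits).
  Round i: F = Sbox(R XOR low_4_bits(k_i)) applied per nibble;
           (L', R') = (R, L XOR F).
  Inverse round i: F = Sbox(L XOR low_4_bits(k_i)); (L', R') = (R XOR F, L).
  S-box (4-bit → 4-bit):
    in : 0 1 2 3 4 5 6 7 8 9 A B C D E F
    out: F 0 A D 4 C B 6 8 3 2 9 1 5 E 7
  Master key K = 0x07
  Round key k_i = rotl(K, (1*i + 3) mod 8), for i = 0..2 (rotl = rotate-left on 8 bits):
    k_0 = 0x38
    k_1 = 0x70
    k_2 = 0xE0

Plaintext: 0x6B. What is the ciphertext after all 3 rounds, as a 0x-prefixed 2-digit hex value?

s_0 = plaintext = 0x6B
s_1 = Round(s_0, k_0) = 0xBB
s_2 = Round(s_1, k_1) = 0xB2
s_3 = Round(s_2, k_2) = 0x21

0x21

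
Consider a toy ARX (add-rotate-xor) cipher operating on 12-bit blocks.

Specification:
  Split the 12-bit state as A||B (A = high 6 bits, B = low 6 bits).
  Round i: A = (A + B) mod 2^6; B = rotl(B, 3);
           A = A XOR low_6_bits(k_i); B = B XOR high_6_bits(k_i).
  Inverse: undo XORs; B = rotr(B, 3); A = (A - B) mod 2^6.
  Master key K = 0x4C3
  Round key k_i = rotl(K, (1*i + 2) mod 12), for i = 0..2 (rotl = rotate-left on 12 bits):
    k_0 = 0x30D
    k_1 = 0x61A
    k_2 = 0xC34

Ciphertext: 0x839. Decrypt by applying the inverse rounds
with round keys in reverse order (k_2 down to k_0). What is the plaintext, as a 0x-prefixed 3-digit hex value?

s_0 = ciphertext = 0x839
s_1 = InvRound(s_0, k_2) = 0x2C9
s_2 = InvRound(s_1, k_1) = 0x1CA
s_3 = InvRound(s_2, k_0) = 0x6B0

0x6B0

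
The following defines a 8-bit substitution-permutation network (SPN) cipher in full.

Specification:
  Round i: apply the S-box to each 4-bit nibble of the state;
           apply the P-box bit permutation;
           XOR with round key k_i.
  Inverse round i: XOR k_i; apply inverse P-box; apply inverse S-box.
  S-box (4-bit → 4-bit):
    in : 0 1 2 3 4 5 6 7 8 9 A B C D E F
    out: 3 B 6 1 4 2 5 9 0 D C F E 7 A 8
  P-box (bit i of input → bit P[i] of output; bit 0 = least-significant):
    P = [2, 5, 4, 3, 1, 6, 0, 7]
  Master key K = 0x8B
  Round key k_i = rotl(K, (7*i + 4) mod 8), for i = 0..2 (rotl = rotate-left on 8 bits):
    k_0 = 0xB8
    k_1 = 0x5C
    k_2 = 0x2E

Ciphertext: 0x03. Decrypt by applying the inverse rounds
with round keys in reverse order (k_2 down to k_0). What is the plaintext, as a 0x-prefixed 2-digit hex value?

0xC2

s_0 = ciphertext = 0x03
s_1 = InvRound(s_0, k_2) = 0x41
s_2 = InvRound(s_1, k_1) = 0x49
s_3 = InvRound(s_2, k_0) = 0xC2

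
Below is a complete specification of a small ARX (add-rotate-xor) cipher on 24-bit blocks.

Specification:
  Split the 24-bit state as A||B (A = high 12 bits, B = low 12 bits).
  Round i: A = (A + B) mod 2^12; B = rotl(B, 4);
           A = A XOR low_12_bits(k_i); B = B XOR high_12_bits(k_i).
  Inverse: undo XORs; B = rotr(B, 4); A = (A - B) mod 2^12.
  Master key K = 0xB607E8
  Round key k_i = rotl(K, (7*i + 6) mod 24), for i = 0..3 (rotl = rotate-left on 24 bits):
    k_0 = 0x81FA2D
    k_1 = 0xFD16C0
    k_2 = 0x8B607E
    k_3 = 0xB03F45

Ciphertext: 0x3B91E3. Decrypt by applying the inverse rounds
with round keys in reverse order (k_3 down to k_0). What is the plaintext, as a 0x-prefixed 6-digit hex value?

s_0 = ciphertext = 0x3B91E3
s_1 = InvRound(s_0, k_3) = 0xC4E0AE
s_2 = InvRound(s_1, k_2) = 0x3AF881
s_3 = InvRound(s_2, k_1) = 0x4FA075
s_4 = InvRound(s_3, k_0) = 0x451A86

0x451A86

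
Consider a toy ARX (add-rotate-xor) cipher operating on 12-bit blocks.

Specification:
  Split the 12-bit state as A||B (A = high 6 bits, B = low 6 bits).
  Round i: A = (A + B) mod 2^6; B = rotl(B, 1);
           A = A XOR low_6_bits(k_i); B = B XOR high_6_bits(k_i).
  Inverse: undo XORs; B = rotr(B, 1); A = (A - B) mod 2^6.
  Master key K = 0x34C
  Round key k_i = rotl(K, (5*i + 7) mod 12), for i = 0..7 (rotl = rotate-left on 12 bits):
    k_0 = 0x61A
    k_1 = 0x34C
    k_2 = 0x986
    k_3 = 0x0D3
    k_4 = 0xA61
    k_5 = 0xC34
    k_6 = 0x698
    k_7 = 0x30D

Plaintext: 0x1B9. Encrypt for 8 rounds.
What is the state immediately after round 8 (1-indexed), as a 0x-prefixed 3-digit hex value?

0xF0F

s_0 = plaintext = 0x1B9
s_1 = Round(s_0, k_0) = 0x96B
s_2 = Round(s_1, k_1) = 0x71A
s_3 = Round(s_2, k_2) = 0xC12
s_4 = Round(s_3, k_3) = 0x467
s_5 = Round(s_4, k_4) = 0x666
s_6 = Round(s_5, k_5) = 0x2FD
s_7 = Round(s_6, k_6) = 0x421
s_8 = Round(s_7, k_7) = 0xF0F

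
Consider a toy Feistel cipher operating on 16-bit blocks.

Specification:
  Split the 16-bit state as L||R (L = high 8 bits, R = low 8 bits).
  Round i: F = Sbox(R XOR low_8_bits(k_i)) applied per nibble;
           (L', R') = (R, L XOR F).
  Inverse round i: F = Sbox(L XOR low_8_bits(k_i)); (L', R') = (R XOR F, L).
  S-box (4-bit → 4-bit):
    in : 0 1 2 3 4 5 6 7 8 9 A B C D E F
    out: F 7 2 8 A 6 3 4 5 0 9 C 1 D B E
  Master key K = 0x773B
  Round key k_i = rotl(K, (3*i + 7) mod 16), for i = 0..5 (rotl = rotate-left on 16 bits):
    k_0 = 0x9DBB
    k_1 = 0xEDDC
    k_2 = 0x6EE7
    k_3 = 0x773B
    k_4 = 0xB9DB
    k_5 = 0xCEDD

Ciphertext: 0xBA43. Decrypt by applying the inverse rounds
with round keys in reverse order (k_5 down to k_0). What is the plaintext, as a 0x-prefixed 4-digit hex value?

0xEDA8

s_0 = ciphertext = 0xBA43
s_1 = InvRound(s_0, k_5) = 0x77BA
s_2 = InvRound(s_1, k_4) = 0x2B77
s_3 = InvRound(s_2, k_3) = 0x082B
s_4 = InvRound(s_3, k_2) = 0x9508
s_5 = InvRound(s_4, k_1) = 0xA895
s_6 = InvRound(s_5, k_0) = 0xEDA8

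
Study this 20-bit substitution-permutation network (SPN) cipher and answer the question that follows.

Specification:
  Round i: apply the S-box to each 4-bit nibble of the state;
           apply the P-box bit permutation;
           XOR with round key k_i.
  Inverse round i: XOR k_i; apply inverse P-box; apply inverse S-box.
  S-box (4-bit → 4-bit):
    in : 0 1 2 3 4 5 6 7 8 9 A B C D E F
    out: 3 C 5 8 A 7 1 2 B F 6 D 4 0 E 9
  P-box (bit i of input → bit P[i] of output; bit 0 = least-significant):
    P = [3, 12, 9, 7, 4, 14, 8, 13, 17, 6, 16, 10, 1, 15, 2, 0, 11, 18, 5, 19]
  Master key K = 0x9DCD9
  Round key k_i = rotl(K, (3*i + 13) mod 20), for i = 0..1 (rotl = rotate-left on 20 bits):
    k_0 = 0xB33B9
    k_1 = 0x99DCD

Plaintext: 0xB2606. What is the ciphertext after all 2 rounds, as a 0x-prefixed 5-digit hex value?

0x269FD

s_0 = plaintext = 0xB2606
s_1 = Round(s_0, k_0) = 0x17B87
s_2 = Round(s_1, k_1) = 0x269FD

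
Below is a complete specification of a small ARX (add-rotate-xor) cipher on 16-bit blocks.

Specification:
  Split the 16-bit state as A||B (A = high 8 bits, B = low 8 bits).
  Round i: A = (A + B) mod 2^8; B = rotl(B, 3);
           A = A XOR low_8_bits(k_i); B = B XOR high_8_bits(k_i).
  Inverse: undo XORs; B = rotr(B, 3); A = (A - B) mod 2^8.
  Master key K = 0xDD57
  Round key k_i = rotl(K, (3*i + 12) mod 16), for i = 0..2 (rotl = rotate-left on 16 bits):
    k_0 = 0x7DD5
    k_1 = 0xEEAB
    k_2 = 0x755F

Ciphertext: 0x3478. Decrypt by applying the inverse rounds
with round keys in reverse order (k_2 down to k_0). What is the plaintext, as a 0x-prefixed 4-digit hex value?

s_0 = ciphertext = 0x3478
s_1 = InvRound(s_0, k_2) = 0xCAA1
s_2 = InvRound(s_1, k_1) = 0x78E9
s_3 = InvRound(s_2, k_0) = 0x1B92

0x1B92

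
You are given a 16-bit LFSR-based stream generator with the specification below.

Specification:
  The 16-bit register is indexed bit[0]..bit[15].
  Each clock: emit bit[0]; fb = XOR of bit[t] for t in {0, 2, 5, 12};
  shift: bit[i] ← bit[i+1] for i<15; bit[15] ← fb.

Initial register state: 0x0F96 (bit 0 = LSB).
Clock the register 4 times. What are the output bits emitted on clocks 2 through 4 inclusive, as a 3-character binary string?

reg_0 = 0x0F96
clock 1: out=0, reg = 0x87CB
clock 2: out=1, reg = 0xC3E5
clock 3: out=1, reg = 0xE1F2
clock 4: out=0, reg = 0xF0F9

110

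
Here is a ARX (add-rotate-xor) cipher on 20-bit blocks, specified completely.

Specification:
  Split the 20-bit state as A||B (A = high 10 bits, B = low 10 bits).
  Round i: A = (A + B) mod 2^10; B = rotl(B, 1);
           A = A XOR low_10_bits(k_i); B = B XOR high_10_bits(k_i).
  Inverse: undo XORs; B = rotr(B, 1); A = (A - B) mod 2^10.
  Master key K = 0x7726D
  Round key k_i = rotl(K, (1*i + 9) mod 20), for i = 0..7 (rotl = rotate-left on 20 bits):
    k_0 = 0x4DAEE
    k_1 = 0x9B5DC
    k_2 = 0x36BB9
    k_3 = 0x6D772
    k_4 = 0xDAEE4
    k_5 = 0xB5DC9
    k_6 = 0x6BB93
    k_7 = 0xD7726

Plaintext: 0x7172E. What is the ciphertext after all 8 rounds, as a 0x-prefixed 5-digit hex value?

s_0 = plaintext = 0x7172E
s_1 = Round(s_0, k_0) = 0x8776B
s_2 = Round(s_1, k_1) = 0x150BA
s_3 = Round(s_2, k_2) = 0xADDAE
s_4 = Round(s_3, k_3) = 0xC5EE9
s_5 = Round(s_4, k_4) = 0x392B8
s_6 = Round(s_5, k_5) = 0x957A6
s_7 = Round(s_6, k_6) = 0x9A2E3
s_8 = Round(s_7, k_7) = 0x9B69A

0x9B69A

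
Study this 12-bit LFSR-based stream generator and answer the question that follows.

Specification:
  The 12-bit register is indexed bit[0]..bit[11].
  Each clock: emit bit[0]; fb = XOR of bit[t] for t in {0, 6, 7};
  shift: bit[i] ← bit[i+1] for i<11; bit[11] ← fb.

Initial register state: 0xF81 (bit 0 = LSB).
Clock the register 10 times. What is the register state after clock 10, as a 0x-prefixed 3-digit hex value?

reg_0 = 0xF81
clock 1: out=1, reg = 0x7C0
clock 2: out=0, reg = 0x3E0
clock 3: out=0, reg = 0x1F0
clock 4: out=0, reg = 0x0F8
clock 5: out=0, reg = 0x07C
clock 6: out=0, reg = 0x83E
clock 7: out=0, reg = 0x41F
clock 8: out=1, reg = 0xA0F
clock 9: out=1, reg = 0xD07
clock 10: out=1, reg = 0xE83

0xE83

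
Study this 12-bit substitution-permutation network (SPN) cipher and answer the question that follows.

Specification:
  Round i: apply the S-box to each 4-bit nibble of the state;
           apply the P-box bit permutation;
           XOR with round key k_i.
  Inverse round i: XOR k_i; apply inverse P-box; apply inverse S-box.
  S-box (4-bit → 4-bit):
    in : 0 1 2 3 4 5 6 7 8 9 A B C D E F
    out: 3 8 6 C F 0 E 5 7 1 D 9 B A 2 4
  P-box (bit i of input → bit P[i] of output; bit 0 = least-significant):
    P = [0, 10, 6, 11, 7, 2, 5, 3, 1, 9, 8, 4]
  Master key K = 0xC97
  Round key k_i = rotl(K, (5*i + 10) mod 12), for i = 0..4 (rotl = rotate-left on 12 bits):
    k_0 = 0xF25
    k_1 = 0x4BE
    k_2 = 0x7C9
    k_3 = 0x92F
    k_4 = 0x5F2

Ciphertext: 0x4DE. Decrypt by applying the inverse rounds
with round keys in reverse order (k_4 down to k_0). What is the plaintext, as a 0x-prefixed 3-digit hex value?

0xE92

s_0 = ciphertext = 0x4DE
s_1 = InvRound(s_0, k_4) = 0xF65
s_2 = InvRound(s_1, k_3) = 0x012
s_3 = InvRound(s_2, k_2) = 0x4B8
s_4 = InvRound(s_3, k_1) = 0x9E5
s_5 = InvRound(s_4, k_0) = 0xE92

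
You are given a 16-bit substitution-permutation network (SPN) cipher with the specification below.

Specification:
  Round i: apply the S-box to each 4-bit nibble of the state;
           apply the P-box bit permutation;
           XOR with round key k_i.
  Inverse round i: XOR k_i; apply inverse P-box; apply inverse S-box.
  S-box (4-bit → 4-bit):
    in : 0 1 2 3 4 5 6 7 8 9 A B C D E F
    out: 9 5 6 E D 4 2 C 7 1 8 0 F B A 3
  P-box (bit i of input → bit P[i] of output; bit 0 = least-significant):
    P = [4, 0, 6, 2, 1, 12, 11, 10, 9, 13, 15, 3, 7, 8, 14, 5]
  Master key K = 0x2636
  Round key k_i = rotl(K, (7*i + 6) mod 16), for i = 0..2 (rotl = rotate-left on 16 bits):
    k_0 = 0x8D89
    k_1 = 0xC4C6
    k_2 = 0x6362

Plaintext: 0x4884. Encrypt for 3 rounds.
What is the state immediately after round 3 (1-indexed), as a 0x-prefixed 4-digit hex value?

0xD1D1

s_0 = plaintext = 0x4884
s_1 = Round(s_0, k_0) = 0x777F
s_2 = Round(s_1, k_1) = 0x08FF
s_3 = Round(s_2, k_2) = 0xD1D1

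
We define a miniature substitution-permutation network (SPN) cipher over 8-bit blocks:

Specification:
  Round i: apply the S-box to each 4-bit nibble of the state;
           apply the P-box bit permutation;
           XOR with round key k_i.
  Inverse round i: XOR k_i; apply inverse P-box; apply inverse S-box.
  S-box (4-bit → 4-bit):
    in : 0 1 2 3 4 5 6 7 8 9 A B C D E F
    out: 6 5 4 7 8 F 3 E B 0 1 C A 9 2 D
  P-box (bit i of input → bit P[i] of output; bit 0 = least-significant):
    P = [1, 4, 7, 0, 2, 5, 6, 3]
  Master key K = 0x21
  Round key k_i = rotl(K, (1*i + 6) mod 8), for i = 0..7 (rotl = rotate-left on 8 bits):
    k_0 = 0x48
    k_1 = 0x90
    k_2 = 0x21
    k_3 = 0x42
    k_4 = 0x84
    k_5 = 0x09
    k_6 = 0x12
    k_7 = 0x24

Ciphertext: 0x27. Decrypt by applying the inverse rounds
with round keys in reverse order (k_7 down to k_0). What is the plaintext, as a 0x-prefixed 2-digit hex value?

0x26

s_0 = ciphertext = 0x27
s_1 = InvRound(s_0, k_7) = 0x9D
s_2 = InvRound(s_1, k_6) = 0xDF
s_3 = InvRound(s_2, k_5) = 0x13
s_4 = InvRound(s_3, k_4) = 0xA5
s_5 = InvRound(s_4, k_3) = 0x3F
s_6 = InvRound(s_5, k_2) = 0xD6
s_7 = InvRound(s_6, k_1) = 0x1A
s_8 = InvRound(s_7, k_0) = 0x26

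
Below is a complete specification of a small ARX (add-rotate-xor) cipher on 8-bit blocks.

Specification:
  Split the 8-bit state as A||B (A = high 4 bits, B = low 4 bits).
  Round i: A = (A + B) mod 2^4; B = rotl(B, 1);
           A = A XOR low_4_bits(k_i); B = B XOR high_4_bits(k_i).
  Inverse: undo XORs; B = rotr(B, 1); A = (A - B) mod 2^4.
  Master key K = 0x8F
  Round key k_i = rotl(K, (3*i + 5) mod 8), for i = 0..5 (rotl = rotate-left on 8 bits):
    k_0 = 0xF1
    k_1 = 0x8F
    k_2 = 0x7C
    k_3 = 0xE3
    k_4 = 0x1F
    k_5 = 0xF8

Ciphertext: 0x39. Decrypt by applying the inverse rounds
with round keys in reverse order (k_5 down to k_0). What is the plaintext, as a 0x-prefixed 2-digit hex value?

0x6C

s_0 = ciphertext = 0x39
s_1 = InvRound(s_0, k_5) = 0x83
s_2 = InvRound(s_1, k_4) = 0x61
s_3 = InvRound(s_2, k_3) = 0x6F
s_4 = InvRound(s_3, k_2) = 0x64
s_5 = InvRound(s_4, k_1) = 0x36
s_6 = InvRound(s_5, k_0) = 0x6C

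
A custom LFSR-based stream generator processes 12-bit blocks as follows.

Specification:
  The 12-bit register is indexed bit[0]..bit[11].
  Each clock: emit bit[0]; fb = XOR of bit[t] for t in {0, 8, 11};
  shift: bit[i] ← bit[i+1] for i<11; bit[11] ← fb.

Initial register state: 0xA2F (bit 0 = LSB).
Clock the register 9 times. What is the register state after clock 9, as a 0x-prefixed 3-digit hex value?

0xAE5

reg_0 = 0xA2F
clock 1: out=1, reg = 0x517
clock 2: out=1, reg = 0x28B
clock 3: out=1, reg = 0x945
clock 4: out=1, reg = 0xCA2
clock 5: out=0, reg = 0xE51
clock 6: out=1, reg = 0x728
clock 7: out=0, reg = 0xB94
clock 8: out=0, reg = 0x5CA
clock 9: out=0, reg = 0xAE5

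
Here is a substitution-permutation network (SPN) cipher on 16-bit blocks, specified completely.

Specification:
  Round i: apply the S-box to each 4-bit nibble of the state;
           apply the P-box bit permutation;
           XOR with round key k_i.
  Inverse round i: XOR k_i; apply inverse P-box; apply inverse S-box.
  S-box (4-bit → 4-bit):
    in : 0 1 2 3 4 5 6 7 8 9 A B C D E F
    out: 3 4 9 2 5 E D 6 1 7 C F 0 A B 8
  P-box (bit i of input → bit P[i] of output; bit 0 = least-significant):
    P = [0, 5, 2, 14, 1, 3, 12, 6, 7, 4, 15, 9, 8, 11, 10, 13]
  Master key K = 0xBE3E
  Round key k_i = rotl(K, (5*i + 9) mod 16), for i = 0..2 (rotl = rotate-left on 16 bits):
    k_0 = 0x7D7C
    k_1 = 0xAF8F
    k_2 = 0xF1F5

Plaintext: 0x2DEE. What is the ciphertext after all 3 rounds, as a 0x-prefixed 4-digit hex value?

0x5569

s_0 = plaintext = 0x2DEE
s_1 = Round(s_0, k_0) = 0x1E07
s_2 = Round(s_1, k_1) = 0xA931
s_3 = Round(s_2, k_2) = 0x5569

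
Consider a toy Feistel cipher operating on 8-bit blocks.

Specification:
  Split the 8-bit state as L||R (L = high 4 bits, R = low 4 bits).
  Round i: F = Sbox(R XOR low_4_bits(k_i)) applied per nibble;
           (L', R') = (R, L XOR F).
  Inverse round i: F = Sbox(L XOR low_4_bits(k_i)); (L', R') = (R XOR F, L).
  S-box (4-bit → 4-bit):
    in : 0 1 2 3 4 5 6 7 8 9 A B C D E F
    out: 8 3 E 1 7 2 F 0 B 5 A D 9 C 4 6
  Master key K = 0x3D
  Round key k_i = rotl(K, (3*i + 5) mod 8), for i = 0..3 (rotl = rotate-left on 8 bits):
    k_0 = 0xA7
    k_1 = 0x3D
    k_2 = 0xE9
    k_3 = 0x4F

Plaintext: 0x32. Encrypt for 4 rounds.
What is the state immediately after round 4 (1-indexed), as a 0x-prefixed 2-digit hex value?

s_0 = plaintext = 0x32
s_1 = Round(s_0, k_0) = 0x21
s_2 = Round(s_1, k_1) = 0x1B
s_3 = Round(s_2, k_2) = 0xBF
s_4 = Round(s_3, k_3) = 0xF3

0xF3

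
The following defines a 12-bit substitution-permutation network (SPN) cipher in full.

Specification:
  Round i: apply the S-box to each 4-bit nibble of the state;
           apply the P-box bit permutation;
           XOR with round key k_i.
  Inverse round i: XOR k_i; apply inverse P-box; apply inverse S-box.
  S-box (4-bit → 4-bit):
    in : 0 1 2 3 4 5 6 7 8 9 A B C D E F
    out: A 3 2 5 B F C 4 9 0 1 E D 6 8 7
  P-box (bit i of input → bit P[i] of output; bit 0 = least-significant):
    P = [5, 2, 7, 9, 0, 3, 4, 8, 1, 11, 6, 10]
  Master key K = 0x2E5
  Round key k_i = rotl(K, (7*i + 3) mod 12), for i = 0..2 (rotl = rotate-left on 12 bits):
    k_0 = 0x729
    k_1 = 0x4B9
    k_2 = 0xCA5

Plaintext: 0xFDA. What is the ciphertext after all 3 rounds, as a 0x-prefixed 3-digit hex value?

0x5E8

s_0 = plaintext = 0xFDA
s_1 = Round(s_0, k_0) = 0xF53
s_2 = Round(s_1, k_1) = 0xD42
s_3 = Round(s_2, k_2) = 0x5E8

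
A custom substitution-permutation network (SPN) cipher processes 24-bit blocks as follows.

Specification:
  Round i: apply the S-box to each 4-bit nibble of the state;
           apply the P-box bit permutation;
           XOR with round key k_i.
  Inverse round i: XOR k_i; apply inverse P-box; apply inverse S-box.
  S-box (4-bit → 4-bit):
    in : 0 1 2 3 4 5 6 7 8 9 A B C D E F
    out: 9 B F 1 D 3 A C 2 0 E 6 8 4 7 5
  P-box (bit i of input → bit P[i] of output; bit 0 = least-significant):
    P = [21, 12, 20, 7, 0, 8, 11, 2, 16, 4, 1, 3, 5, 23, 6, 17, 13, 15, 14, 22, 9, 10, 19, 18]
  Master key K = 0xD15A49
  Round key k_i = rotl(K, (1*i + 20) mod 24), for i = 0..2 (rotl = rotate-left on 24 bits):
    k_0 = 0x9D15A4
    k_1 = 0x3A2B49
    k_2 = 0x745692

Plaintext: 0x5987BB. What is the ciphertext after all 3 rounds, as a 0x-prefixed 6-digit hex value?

0x235C5E

s_0 = plaintext = 0x5987BB
s_1 = Round(s_0, k_0) = 0x0D0AAE
s_2 = Round(s_1, k_1) = 0x0C7077
s_3 = Round(s_2, k_2) = 0x235C5E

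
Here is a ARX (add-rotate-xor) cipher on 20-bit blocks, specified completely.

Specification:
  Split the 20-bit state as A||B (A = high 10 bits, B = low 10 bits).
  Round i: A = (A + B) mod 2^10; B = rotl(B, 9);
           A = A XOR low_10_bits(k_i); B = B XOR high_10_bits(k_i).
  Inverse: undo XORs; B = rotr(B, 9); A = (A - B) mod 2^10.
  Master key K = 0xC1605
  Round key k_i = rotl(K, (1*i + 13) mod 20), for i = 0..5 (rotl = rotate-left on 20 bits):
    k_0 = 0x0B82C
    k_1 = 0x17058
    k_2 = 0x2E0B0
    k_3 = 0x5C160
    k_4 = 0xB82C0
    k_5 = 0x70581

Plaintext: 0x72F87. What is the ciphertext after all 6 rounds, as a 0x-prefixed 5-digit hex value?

s_0 = plaintext = 0x72F87
s_1 = Round(s_0, k_0) = 0x5FBED
s_2 = Round(s_1, k_1) = 0x4CFAA
s_3 = Round(s_2, k_2) = 0x1B56D
s_4 = Round(s_3, k_3) = 0x2EBC6
s_5 = Round(s_4, k_4) = 0x90303
s_6 = Round(s_5, k_5) = 0x30A40

0x30A40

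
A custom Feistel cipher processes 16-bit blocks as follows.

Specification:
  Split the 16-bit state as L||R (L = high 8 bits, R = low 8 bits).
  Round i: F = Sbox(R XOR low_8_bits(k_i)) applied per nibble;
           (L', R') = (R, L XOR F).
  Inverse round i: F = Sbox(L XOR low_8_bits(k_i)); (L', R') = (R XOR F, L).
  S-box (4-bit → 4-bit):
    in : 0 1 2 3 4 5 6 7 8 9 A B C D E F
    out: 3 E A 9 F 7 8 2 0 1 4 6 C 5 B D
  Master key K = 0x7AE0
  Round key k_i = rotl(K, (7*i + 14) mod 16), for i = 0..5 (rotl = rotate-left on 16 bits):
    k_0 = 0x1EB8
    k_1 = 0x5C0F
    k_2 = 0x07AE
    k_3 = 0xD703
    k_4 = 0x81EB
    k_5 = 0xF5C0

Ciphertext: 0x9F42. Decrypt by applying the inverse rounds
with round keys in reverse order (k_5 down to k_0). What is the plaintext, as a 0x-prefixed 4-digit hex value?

0x199B

s_0 = ciphertext = 0x9F42
s_1 = InvRound(s_0, k_5) = 0x3F9F
s_2 = InvRound(s_1, k_4) = 0xC03F
s_3 = InvRound(s_2, k_3) = 0xF6C0
s_4 = InvRound(s_3, k_2) = 0xB0F6
s_5 = InvRound(s_4, k_1) = 0x9BB0
s_6 = InvRound(s_5, k_0) = 0x199B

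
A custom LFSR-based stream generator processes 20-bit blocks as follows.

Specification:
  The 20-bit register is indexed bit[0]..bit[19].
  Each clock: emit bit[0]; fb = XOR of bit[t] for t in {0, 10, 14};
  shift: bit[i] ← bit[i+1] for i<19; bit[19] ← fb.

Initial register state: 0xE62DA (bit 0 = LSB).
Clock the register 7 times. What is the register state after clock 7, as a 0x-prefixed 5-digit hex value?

0x77CC5

reg_0 = 0xE62DA
clock 1: out=0, reg = 0xF316D
clock 2: out=1, reg = 0xF98B6
clock 3: out=0, reg = 0x7CC5B
clock 4: out=1, reg = 0xBE62D
clock 5: out=1, reg = 0xDF316
clock 6: out=0, reg = 0xEF98B
clock 7: out=1, reg = 0x77CC5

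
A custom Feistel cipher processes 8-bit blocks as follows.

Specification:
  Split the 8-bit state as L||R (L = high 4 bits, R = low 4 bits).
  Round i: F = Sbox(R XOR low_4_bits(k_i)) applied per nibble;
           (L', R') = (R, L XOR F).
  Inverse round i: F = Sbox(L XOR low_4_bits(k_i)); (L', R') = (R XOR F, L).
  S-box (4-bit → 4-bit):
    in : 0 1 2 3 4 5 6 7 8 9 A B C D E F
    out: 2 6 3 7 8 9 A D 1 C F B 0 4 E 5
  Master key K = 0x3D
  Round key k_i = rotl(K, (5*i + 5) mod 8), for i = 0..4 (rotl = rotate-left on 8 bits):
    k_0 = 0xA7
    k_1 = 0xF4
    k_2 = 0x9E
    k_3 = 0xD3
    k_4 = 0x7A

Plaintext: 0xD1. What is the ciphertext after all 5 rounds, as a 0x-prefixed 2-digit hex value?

s_0 = plaintext = 0xD1
s_1 = Round(s_0, k_0) = 0x17
s_2 = Round(s_1, k_1) = 0x76
s_3 = Round(s_2, k_2) = 0x66
s_4 = Round(s_3, k_3) = 0x6F
s_5 = Round(s_4, k_4) = 0xFF

0xFF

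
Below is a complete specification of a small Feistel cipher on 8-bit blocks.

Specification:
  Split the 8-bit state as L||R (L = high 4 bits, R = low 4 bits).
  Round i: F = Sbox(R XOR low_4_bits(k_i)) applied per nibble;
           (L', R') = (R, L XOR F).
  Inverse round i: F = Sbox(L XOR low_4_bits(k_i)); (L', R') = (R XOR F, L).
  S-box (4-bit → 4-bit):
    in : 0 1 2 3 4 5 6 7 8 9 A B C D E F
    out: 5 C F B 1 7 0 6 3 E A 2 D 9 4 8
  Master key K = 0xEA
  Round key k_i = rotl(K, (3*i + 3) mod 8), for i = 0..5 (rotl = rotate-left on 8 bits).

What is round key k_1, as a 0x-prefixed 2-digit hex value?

0xBA

K = 0xEA
k_0 = rotl(K, (3*0+3) mod 8) = rotl(K, 3) = 0x57
k_1 = rotl(K, (3*1+3) mod 8) = rotl(K, 6) = 0xBA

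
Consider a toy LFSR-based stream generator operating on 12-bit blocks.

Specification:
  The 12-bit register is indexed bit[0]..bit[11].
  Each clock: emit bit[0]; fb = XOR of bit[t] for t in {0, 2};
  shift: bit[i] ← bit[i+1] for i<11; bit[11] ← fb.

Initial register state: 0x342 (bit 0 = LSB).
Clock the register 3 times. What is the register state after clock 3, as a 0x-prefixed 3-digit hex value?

reg_0 = 0x342
clock 1: out=0, reg = 0x1A1
clock 2: out=1, reg = 0x8D0
clock 3: out=0, reg = 0x468

0x468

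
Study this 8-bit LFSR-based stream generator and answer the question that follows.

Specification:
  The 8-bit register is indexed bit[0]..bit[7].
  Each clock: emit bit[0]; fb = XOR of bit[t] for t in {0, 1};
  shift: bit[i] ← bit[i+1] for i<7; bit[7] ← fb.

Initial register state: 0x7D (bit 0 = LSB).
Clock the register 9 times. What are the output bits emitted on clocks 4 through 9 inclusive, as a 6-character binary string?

reg_0 = 0x7D
clock 1: out=1, reg = 0xBE
clock 2: out=0, reg = 0xDF
clock 3: out=1, reg = 0x6F
clock 4: out=1, reg = 0x37
clock 5: out=1, reg = 0x1B
clock 6: out=1, reg = 0x0D
clock 7: out=1, reg = 0x86
clock 8: out=0, reg = 0xC3
clock 9: out=1, reg = 0x61

111101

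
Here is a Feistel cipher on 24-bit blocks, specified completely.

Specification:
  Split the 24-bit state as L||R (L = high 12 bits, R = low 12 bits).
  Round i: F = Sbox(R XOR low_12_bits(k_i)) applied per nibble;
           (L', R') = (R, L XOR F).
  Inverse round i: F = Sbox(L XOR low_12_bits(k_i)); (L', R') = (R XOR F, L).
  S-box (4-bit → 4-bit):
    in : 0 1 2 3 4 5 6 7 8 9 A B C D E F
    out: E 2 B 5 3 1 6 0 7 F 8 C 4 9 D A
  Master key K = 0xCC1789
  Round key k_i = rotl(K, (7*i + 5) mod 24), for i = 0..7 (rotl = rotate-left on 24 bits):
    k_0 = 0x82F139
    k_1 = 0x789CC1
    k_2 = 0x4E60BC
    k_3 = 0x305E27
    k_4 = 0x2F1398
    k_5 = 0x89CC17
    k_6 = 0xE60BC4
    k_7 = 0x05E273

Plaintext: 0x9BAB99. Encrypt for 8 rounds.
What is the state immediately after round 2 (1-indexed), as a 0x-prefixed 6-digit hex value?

0x134238

s_0 = plaintext = 0x9BAB99
s_1 = Round(s_0, k_0) = 0xB99134
s_2 = Round(s_1, k_1) = 0x134238
s_3 = Round(s_2, k_2) = 0x238A47
s_4 = Round(s_3, k_3) = 0xA47156
s_5 = Round(s_4, k_4) = 0x15610A
s_6 = Round(s_5, k_5) = 0x10A87F
s_7 = Round(s_6, k_6) = 0x87F4C6
s_8 = Round(s_7, k_7) = 0x4C6EBE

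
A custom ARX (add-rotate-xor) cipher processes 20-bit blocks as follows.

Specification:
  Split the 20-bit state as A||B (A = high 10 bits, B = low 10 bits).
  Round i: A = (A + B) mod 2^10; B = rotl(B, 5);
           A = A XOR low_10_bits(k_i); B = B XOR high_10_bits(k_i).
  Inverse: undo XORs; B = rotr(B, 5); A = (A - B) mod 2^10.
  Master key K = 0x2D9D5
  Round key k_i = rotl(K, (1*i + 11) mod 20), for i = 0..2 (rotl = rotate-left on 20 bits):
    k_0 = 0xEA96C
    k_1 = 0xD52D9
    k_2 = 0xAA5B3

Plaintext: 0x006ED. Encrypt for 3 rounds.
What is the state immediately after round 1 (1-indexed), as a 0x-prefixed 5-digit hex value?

s_0 = plaintext = 0x006ED
s_1 = Round(s_0, k_0) = 0xE0A1D
s_2 = Round(s_1, k_1) = 0xD18E4
s_3 = Round(s_2, k_2) = 0x6662E

0xE0A1D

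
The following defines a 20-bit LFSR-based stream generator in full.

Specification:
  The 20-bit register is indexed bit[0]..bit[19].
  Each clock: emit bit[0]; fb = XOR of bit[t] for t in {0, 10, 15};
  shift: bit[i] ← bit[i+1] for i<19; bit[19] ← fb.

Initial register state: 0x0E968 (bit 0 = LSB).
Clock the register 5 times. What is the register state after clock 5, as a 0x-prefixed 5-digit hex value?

reg_0 = 0x0E968
clock 1: out=0, reg = 0x874B4
clock 2: out=0, reg = 0xC3A5A
clock 3: out=0, reg = 0x61D2D
clock 4: out=1, reg = 0x30E96
clock 5: out=0, reg = 0x9874B

0x9874B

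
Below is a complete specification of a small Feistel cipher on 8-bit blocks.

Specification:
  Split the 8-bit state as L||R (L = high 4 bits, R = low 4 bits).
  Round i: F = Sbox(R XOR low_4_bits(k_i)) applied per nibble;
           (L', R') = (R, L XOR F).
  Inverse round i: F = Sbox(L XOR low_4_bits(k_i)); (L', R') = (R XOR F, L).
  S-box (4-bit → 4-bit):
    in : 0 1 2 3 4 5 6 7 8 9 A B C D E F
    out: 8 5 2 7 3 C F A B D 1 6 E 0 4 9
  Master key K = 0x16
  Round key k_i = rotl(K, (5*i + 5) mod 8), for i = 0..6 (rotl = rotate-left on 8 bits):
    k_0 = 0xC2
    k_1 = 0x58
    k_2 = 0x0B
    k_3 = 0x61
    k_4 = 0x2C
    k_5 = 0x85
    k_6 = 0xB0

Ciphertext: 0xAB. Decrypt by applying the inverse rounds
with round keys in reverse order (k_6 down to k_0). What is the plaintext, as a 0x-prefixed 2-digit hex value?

0x00

s_0 = ciphertext = 0xAB
s_1 = InvRound(s_0, k_6) = 0xAA
s_2 = InvRound(s_1, k_5) = 0x3A
s_3 = InvRound(s_2, k_4) = 0x33
s_4 = InvRound(s_3, k_3) = 0x13
s_5 = InvRound(s_4, k_2) = 0x21
s_6 = InvRound(s_5, k_1) = 0x02
s_7 = InvRound(s_6, k_0) = 0x00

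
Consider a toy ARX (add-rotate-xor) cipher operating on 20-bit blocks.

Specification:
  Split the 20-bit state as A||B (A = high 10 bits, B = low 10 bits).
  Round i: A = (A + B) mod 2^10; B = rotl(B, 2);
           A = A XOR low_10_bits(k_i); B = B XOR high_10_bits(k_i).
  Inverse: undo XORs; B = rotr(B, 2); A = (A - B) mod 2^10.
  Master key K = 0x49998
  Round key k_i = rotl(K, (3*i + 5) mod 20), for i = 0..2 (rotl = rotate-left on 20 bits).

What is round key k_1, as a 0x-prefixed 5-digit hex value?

0x99849

K = 0x49998
k_0 = rotl(K, (3*0+5) mod 20) = rotl(K, 5) = 0x33309
k_1 = rotl(K, (3*1+5) mod 20) = rotl(K, 8) = 0x99849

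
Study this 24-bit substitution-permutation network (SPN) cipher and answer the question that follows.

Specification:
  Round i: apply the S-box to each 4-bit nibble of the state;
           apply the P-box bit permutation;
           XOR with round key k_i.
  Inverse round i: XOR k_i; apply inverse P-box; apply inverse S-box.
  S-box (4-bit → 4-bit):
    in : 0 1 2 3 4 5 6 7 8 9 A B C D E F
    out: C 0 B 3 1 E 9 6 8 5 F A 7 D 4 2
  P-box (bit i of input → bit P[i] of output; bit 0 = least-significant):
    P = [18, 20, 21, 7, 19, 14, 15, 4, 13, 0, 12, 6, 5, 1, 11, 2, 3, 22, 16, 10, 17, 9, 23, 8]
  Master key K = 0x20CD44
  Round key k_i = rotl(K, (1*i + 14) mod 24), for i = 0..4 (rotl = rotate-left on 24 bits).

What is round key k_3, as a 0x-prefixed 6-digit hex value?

K = 0x20CD44
k_0 = rotl(K, (1*0+14) mod 24) = rotl(K, 14) = 0x510833
k_1 = rotl(K, (1*1+14) mod 24) = rotl(K, 15) = 0xA21066
k_2 = rotl(K, (1*2+14) mod 24) = rotl(K, 16) = 0x4420CD
k_3 = rotl(K, (1*3+14) mod 24) = rotl(K, 17) = 0x88419A

0x88419A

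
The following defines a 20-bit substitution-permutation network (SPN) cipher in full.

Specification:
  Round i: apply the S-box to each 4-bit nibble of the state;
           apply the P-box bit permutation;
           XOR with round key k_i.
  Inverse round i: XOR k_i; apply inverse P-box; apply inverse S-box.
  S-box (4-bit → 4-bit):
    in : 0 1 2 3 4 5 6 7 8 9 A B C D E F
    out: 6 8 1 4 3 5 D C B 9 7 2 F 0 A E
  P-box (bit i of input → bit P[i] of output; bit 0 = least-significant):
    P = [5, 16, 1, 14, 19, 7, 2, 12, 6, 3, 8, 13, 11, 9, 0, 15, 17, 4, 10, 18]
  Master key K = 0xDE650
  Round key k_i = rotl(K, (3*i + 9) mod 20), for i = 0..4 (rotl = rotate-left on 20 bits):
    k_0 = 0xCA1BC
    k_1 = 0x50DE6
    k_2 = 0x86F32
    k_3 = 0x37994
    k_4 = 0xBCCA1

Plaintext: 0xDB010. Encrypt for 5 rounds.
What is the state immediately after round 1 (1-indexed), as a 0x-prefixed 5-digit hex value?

s_0 = plaintext = 0xDB010
s_1 = Round(s_0, k_0) = 0xDB2B6
s_2 = Round(s_1, k_1) = 0x54F04
s_3 = Round(s_2, k_2) = 0xB409E
s_4 = Round(s_3, k_3) = 0xA228C
s_5 = Round(s_4, k_4) = 0x09053

0xDB2B6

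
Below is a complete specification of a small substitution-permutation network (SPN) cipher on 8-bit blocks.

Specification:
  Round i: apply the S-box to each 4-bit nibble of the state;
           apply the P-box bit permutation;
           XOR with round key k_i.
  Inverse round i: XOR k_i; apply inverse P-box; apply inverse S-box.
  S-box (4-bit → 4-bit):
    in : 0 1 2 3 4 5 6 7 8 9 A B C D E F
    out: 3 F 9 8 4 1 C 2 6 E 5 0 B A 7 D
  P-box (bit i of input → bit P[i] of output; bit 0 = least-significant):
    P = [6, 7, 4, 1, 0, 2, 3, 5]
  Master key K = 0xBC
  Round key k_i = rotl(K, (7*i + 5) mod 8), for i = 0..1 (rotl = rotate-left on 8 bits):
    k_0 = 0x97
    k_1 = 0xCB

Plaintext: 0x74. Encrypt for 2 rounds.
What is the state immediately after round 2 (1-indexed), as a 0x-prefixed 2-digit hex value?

0xC5

s_0 = plaintext = 0x74
s_1 = Round(s_0, k_0) = 0x83
s_2 = Round(s_1, k_1) = 0xC5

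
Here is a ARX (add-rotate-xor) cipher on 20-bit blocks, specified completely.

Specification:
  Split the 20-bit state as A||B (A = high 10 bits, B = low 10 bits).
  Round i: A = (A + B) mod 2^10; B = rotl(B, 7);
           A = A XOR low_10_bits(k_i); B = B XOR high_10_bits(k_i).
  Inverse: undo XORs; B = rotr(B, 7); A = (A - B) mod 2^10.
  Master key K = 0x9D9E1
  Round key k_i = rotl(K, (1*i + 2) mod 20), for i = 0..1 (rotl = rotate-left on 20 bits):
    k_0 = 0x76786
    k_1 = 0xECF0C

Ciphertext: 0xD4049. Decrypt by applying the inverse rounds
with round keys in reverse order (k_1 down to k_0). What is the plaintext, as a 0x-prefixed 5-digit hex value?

s_0 = ciphertext = 0xD4049
s_1 = InvRound(s_0, k_1) = 0x217D7
s_2 = InvRound(s_1, k_0) = 0xA3C74

0xA3C74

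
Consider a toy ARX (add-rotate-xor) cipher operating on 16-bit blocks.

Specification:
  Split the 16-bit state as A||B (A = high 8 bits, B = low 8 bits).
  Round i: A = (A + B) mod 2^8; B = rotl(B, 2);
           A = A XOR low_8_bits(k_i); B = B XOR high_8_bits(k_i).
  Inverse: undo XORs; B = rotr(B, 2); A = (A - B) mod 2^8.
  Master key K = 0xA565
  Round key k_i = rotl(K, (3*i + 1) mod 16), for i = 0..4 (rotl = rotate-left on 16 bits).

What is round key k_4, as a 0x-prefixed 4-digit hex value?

0xB4AC

K = 0xA565
k_0 = rotl(K, (3*0+1) mod 16) = rotl(K, 1) = 0x4ACB
k_1 = rotl(K, (3*1+1) mod 16) = rotl(K, 4) = 0x565A
k_2 = rotl(K, (3*2+1) mod 16) = rotl(K, 7) = 0xB2D2
k_3 = rotl(K, (3*3+1) mod 16) = rotl(K, 10) = 0x9695
k_4 = rotl(K, (3*4+1) mod 16) = rotl(K, 13) = 0xB4AC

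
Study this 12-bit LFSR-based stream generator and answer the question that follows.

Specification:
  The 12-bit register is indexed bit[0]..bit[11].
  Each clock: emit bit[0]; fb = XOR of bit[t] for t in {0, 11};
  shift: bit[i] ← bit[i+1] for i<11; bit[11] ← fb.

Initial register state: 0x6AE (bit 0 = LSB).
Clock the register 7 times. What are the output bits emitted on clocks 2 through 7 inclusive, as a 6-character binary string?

111010

reg_0 = 0x6AE
clock 1: out=0, reg = 0x357
clock 2: out=1, reg = 0x9AB
clock 3: out=1, reg = 0x4D5
clock 4: out=1, reg = 0xA6A
clock 5: out=0, reg = 0xD35
clock 6: out=1, reg = 0x69A
clock 7: out=0, reg = 0x34D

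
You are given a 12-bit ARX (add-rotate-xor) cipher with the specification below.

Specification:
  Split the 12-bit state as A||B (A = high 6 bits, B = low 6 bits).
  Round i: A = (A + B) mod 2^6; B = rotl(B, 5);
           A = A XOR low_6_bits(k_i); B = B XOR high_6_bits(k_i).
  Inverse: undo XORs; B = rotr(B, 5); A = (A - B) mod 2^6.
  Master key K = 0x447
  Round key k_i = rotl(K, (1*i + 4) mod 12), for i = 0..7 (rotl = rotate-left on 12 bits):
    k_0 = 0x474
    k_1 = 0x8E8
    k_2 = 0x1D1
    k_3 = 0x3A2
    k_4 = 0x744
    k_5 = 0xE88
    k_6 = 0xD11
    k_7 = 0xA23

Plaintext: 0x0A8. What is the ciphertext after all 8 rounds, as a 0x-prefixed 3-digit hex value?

s_0 = plaintext = 0x0A8
s_1 = Round(s_0, k_0) = 0x785
s_2 = Round(s_1, k_1) = 0x2C1
s_3 = Round(s_2, k_2) = 0x767
s_4 = Round(s_3, k_3) = 0x9BD
s_5 = Round(s_4, k_4) = 0x9E3
s_6 = Round(s_5, k_5) = 0x08B
s_7 = Round(s_6, k_6) = 0x711
s_8 = Round(s_7, k_7) = 0x380

0x380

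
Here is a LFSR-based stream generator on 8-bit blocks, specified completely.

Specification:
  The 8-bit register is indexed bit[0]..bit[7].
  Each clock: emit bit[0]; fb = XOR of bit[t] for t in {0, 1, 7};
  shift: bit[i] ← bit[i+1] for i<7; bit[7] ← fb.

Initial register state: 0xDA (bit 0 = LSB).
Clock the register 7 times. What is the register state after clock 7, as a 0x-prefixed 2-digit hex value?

reg_0 = 0xDA
clock 1: out=0, reg = 0x6D
clock 2: out=1, reg = 0xB6
clock 3: out=0, reg = 0x5B
clock 4: out=1, reg = 0x2D
clock 5: out=1, reg = 0x96
clock 6: out=0, reg = 0x4B
clock 7: out=1, reg = 0x25

0x25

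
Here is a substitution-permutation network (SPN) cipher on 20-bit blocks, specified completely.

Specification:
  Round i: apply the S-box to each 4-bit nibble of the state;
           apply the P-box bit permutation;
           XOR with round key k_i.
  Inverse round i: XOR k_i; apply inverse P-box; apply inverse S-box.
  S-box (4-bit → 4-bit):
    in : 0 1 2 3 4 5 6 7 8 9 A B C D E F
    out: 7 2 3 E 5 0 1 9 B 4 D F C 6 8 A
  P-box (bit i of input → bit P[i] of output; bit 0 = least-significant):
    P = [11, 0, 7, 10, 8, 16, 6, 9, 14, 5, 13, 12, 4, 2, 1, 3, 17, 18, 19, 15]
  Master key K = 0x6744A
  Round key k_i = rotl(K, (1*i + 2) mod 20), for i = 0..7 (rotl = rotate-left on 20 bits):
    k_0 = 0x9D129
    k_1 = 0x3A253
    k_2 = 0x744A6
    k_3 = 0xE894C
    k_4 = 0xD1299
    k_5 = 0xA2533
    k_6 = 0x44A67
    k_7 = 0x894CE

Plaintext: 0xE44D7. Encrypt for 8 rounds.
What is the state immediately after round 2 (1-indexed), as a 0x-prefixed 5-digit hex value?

0x50DFC

s_0 = plaintext = 0xE44D7
s_1 = Round(s_0, k_0) = 0x83D7B
s_2 = Round(s_1, k_1) = 0x50DFC
s_3 = Round(s_2, k_2) = 0x66210
s_4 = Round(s_3, k_3) = 0xDC1FD
s_5 = Round(s_4, k_4) = 0x01032
s_6 = Round(s_5, k_5) = 0x54F56
s_7 = Round(s_6, k_6) = 0x45255
s_8 = Round(s_7, k_7) = 0x2D4EE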